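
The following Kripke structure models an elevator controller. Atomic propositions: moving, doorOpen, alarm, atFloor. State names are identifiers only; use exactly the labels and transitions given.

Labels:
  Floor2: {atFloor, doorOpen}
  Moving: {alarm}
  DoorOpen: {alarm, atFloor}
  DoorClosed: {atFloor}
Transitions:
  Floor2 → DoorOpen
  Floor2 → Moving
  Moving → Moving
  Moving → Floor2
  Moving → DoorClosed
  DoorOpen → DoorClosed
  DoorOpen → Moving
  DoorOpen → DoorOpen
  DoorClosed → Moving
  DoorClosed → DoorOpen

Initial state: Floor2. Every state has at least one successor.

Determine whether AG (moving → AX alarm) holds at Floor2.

States satisfying moving → AX alarm: {Floor2, Moving, DoorOpen, DoorClosed}.
States satisfying AG (moving → AX alarm): {Floor2, Moving, DoorOpen, DoorClosed}.
Every state reachable from Floor2 satisfies moving → AX alarm.
Floor2 ∈ Sat(AG (moving → AX alarm)).

Holds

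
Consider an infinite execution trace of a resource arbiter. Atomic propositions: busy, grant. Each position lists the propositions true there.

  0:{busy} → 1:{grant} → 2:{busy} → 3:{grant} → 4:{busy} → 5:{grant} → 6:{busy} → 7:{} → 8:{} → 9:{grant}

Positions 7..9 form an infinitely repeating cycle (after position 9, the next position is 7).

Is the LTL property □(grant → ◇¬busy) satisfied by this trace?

Holds

grant → ◇¬busy holds at every position 0..9, and those are all positions ever visited, so □(grant → ◇¬busy) holds.
Positions where grant holds: 1, 3, 5, 9.
Check ◇¬busy at each: 1→ok, 3→ok, 5→ok, 9→ok.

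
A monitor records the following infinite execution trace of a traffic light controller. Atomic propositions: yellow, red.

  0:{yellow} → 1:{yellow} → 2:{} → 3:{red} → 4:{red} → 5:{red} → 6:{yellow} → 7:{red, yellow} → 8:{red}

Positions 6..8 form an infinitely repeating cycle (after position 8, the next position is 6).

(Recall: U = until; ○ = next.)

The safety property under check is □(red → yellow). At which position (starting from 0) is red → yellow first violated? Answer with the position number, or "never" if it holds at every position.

Check red → yellow at each position in order: 0 ✓, 1 ✓, 2 ✓.
At position 3 the labels are {red}, so red → yellow is false there. This is the first violation.

3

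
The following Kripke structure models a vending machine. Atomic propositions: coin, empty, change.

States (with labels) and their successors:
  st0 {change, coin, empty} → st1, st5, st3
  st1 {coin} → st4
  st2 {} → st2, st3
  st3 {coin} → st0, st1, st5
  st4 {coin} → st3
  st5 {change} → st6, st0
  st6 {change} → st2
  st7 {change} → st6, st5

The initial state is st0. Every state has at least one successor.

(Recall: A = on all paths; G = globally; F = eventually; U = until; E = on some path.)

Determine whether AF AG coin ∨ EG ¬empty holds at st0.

Violated

States satisfying AG coin: ∅.
States satisfying AF AG coin: ∅.
States satisfying ¬empty: {st1, st2, st3, st4, st5, st6, st7}.
States satisfying EG ¬empty: {st1, st2, st3, st4, st5, st6, st7}.
States satisfying AF AG coin ∨ EG ¬empty: {st1, st2, st3, st4, st5, st6, st7}.
st0 ∉ Sat(AF AG coin ∨ EG ¬empty).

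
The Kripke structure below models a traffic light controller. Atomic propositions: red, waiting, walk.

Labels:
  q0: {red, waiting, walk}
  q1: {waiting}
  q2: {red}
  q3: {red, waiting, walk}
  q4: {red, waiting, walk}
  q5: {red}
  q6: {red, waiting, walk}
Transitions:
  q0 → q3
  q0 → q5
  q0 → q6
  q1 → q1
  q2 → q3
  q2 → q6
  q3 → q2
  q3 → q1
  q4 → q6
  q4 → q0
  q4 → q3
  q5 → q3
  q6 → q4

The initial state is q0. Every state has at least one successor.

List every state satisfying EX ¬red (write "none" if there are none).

States satisfying ¬red: {q1}.
States satisfying EX ¬red: {q1, q3}.

{q1, q3}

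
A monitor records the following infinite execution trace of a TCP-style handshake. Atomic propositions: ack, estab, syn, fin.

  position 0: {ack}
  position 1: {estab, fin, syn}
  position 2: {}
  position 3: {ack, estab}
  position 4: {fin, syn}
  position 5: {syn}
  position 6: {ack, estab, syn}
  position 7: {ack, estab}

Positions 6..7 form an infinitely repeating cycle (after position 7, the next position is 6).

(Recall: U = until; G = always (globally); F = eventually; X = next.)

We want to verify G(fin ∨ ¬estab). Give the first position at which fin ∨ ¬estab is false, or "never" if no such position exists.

3

Check fin ∨ ¬estab at each position in order: 0 ✓, 1 ✓, 2 ✓.
At position 3 the labels are {ack, estab}, so fin ∨ ¬estab is false there. This is the first violation.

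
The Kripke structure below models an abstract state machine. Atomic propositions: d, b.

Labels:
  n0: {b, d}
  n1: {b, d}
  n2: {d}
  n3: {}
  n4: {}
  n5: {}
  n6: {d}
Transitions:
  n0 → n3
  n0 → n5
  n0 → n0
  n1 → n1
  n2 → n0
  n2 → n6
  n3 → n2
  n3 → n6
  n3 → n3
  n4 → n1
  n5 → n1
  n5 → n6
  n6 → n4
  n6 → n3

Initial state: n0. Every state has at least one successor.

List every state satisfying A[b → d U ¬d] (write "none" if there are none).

States satisfying b → d: {n0, n1, n2, n3, n4, n5, n6}.
States satisfying ¬d: {n3, n4, n5}.
States satisfying A[b → d U ¬d]: {n3, n4, n5, n6}.

{n3, n4, n5, n6}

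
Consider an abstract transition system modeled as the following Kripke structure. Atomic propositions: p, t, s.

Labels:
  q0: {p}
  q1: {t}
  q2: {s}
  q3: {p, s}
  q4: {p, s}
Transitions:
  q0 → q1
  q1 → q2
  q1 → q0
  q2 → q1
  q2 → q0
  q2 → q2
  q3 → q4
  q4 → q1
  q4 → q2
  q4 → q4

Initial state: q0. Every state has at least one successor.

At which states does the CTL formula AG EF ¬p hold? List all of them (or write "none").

States satisfying EF ¬p: {q0, q1, q2, q3, q4}.
States satisfying AG EF ¬p: {q0, q1, q2, q3, q4}.

{q0, q1, q2, q3, q4}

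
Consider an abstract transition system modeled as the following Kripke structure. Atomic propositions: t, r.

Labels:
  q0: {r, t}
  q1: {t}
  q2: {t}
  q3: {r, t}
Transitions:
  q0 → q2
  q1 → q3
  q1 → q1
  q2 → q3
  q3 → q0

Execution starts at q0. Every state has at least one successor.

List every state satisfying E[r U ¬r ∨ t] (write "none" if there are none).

States satisfying r: {q0, q3}.
States satisfying ¬r ∨ t: {q0, q1, q2, q3}.
States satisfying E[r U ¬r ∨ t]: {q0, q1, q2, q3}.

{q0, q1, q2, q3}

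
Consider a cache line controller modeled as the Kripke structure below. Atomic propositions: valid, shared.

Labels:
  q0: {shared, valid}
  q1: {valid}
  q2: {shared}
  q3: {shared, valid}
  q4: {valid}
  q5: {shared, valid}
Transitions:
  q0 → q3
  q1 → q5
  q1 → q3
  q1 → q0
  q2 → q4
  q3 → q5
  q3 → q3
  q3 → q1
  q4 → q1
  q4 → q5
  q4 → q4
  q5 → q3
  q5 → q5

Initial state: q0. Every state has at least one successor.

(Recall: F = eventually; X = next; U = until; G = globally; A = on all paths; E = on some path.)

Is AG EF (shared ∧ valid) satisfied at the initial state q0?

Holds

States satisfying EF (shared ∧ valid): {q0, q1, q2, q3, q4, q5}.
States satisfying AG EF (shared ∧ valid): {q0, q1, q2, q3, q4, q5}.
Every state reachable from q0 satisfies EF (shared ∧ valid).
q0 ∈ Sat(AG EF (shared ∧ valid)).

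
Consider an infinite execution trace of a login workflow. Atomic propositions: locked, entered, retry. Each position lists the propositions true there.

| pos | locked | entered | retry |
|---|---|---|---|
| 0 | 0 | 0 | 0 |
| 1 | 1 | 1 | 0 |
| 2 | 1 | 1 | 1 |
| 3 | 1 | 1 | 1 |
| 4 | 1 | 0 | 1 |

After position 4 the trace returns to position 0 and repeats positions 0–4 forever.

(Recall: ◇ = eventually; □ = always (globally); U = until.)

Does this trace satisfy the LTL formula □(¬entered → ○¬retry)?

Yes

¬entered → ○¬retry holds at every position 0..4, and those are all positions ever visited, so □(¬entered → ○¬retry) holds.
Positions where ¬entered holds: 0, 4.
Check ○¬retry at each: 0→ok, 4→ok.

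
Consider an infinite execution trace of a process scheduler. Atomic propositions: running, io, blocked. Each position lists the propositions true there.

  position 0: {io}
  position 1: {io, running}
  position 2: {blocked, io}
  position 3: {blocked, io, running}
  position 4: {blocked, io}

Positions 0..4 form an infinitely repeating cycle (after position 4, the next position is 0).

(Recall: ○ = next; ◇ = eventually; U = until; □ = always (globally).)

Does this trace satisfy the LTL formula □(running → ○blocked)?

Holds

running → ○blocked holds at every position 0..4, and those are all positions ever visited, so □(running → ○blocked) holds.
Positions where running holds: 1, 3.
Check ○blocked at each: 1→ok, 3→ok.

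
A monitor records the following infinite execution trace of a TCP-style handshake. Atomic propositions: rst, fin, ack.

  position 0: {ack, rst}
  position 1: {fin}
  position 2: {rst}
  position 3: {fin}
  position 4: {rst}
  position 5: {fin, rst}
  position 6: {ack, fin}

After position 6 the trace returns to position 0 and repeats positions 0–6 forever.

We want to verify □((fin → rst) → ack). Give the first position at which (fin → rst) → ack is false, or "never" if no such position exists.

2

Check (fin → rst) → ack at each position in order: 0 ✓, 1 ✓.
At position 2 the labels are {rst}, so (fin → rst) → ack is false there. This is the first violation.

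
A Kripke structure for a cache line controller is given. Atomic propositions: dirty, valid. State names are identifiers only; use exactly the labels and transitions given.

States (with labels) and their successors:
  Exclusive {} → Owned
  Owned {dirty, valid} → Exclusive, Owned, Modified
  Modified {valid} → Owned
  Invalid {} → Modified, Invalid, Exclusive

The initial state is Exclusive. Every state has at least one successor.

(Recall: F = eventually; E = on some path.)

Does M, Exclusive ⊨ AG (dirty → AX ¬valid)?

Does not hold

States satisfying dirty → AX ¬valid: {Exclusive, Modified, Invalid}.
States satisfying AG (dirty → AX ¬valid): ∅.
Owned is reachable from Exclusive and violates dirty → AX ¬valid, so AG fails at Exclusive.
Exclusive ∉ Sat(AG (dirty → AX ¬valid)).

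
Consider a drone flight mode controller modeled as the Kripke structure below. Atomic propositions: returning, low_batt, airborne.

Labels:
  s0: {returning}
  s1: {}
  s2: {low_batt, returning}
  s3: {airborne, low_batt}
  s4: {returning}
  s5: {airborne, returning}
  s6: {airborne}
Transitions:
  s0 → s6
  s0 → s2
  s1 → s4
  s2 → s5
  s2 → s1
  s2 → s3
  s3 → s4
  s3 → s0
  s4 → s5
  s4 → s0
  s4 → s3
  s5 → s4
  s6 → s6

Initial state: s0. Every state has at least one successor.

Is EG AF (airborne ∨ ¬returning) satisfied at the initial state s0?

Yes

States satisfying AF (airborne ∨ ¬returning): {s0, s1, s2, s3, s4, s5, s6}.
States satisfying EG AF (airborne ∨ ¬returning): {s0, s1, s2, s3, s4, s5, s6}.
s0 ∈ Sat(EG AF (airborne ∨ ¬returning)).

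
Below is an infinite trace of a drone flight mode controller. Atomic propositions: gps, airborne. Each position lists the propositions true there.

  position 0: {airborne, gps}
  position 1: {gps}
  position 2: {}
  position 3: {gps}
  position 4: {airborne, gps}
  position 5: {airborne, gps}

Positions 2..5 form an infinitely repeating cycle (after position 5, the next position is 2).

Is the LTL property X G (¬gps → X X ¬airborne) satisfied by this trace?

The position after 0 is 1; G (¬gps → X X ¬airborne) is false there.

Violated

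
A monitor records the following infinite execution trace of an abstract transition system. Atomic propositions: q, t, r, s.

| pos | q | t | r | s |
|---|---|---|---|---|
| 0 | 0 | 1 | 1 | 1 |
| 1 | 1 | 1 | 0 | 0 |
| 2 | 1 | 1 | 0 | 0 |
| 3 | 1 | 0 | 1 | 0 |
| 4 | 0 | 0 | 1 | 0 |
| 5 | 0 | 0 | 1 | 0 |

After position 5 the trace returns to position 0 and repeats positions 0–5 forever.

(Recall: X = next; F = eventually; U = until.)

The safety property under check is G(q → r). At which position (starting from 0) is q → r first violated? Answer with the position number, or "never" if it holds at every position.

Check q → r at each position in order: 0 ✓.
At position 1 the labels are {q, t}, so q → r is false there. This is the first violation.

1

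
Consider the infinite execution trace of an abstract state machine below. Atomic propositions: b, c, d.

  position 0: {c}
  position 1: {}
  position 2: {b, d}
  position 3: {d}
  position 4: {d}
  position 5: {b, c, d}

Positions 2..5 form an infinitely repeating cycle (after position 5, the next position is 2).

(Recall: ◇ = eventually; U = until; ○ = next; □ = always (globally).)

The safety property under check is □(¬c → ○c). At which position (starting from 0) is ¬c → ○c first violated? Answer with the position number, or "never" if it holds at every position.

Check ¬c → ○c at each position in order: 0 ✓.
At position 1 the labels are {} and the next position 2 has {b, d}, so ¬c → ○c is false there. This is the first violation.

1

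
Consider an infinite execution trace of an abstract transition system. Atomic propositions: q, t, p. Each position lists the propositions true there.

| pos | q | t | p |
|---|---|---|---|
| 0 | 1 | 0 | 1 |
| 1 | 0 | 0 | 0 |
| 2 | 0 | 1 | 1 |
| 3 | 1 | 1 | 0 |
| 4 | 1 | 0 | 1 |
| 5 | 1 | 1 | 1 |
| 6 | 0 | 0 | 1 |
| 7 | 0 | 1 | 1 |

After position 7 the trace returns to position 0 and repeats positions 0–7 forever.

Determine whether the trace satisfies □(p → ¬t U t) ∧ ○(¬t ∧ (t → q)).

Yes

p → ¬t U t holds at every position 0..7, and those are all positions ever visited, so □(p → ¬t U t) holds.
Positions where p holds: 0, 2, 4, 5, 6, 7.
Check ¬t U t at each: 0→ok, 2→ok, 4→ok, 5→ok, 6→ok, 7→ok.
The position after 0 is 1; ¬t ∧ (t → q) is true there.
At position 0: □(p → ¬t U t) is true; ○(¬t ∧ (t → q)) is true; so □(p → ¬t U t) ∧ ○(¬t ∧ (t → q)) is true.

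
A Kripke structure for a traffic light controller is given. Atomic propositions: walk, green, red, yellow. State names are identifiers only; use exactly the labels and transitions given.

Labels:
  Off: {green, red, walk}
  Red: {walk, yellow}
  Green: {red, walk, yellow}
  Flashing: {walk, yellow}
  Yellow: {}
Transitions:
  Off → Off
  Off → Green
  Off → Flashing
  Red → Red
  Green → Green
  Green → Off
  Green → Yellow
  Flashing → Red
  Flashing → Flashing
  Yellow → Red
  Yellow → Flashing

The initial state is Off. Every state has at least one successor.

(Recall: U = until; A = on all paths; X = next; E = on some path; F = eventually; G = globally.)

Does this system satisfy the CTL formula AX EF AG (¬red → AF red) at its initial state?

Does not hold

States satisfying EF AG (¬red → AF red): ∅.
States satisfying AX EF AG (¬red → AF red): ∅.
Off ∉ Sat(AX EF AG (¬red → AF red)).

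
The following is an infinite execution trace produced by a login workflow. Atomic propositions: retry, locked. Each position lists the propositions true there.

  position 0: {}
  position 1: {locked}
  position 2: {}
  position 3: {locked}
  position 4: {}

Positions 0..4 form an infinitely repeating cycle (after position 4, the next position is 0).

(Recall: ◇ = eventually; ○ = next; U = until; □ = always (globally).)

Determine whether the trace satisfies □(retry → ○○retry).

retry → ○○retry holds at every position 0..4, and those are all positions ever visited, so □(retry → ○○retry) holds.

Satisfied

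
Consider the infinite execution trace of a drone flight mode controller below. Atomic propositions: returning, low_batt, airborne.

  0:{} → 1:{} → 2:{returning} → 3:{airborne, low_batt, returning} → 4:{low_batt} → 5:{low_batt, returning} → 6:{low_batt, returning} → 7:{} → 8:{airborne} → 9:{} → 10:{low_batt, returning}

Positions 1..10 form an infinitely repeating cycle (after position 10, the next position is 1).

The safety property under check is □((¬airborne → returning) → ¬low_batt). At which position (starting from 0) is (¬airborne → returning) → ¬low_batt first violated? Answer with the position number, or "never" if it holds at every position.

3

Check (¬airborne → returning) → ¬low_batt at each position in order: 0 ✓, 1 ✓, 2 ✓.
At position 3 the labels are {airborne, low_batt, returning}, so (¬airborne → returning) → ¬low_batt is false there. This is the first violation.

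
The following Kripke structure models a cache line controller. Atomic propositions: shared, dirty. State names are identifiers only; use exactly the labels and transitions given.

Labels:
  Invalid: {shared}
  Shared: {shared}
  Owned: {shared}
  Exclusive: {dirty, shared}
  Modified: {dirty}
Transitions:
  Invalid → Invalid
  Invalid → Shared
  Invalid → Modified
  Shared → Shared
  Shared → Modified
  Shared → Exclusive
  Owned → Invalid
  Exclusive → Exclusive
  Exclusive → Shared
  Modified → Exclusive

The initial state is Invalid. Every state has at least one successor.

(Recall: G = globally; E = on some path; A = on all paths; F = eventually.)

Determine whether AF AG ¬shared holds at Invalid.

States satisfying AG ¬shared: ∅.
States satisfying AF AG ¬shared: ∅.
There is a path from Invalid along which AG ¬shared never holds.
Invalid ∉ Sat(AF AG ¬shared).

Does not hold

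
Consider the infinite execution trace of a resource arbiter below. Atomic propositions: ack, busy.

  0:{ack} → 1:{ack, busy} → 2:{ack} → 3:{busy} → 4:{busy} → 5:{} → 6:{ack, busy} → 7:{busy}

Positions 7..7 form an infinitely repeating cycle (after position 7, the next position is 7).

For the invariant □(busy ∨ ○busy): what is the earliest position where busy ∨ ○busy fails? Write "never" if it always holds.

never

busy ∨ ○busy holds at every position 0..7, and those are all the positions the trace ever visits, so the invariant □(busy ∨ ○busy) is never violated.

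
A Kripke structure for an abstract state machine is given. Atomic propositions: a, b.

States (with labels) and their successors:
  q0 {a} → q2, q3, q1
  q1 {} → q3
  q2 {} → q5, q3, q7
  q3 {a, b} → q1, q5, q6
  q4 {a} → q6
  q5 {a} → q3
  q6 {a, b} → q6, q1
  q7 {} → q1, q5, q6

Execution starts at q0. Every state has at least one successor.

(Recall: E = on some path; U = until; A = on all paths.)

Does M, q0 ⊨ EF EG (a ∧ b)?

States satisfying EG (a ∧ b): {q3, q6}.
States satisfying EF EG (a ∧ b): {q0, q1, q2, q3, q4, q5, q6, q7}.
Some path from q0 reaches a state where EG (a ∧ b) holds.
q0 ∈ Sat(EF EG (a ∧ b)).

Yes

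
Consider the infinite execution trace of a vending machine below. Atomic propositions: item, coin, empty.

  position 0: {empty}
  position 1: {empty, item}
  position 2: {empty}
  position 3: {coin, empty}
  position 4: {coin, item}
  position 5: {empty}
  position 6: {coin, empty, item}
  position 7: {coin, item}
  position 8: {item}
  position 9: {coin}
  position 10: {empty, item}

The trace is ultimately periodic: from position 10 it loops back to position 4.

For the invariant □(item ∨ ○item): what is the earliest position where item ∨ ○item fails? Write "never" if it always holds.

Check item ∨ ○item at each position in order: 0 ✓, 1 ✓.
At position 2 the labels are {empty} and the next position 3 has {coin, empty}, so item ∨ ○item is false there. This is the first violation.

2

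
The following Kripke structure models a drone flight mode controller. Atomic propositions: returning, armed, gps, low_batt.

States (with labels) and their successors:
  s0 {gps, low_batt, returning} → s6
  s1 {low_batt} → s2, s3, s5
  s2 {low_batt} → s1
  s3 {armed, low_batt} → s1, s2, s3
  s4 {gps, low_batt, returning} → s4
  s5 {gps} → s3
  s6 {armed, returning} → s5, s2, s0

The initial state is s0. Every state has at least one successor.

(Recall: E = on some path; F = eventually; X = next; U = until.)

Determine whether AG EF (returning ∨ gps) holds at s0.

States satisfying EF (returning ∨ gps): {s0, s1, s2, s3, s4, s5, s6}.
States satisfying AG EF (returning ∨ gps): {s0, s1, s2, s3, s4, s5, s6}.
Every state reachable from s0 satisfies EF (returning ∨ gps).
s0 ∈ Sat(AG EF (returning ∨ gps)).

Satisfied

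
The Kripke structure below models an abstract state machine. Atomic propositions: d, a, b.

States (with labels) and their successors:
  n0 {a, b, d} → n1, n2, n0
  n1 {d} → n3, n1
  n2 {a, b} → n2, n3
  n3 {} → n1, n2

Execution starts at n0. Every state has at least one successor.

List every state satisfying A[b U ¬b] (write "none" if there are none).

{n1, n3}

States satisfying b: {n0, n2}.
States satisfying ¬b: {n1, n3}.
States satisfying A[b U ¬b]: {n1, n3}.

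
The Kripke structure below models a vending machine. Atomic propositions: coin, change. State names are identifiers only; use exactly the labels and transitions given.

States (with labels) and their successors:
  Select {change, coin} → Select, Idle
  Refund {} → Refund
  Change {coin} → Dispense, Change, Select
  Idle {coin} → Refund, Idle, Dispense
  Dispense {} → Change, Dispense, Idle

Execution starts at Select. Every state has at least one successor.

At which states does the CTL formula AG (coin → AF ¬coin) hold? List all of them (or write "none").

{Refund}

States satisfying coin → AF ¬coin: {Refund, Dispense}.
States satisfying AG (coin → AF ¬coin): {Refund}.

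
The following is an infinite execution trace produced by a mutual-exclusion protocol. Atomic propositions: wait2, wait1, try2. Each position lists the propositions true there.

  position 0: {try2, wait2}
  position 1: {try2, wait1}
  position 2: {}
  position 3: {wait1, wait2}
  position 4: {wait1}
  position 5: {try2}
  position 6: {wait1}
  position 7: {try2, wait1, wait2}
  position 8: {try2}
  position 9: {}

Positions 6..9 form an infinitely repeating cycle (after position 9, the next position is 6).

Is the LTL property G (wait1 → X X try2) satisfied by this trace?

Violated

wait1 → X X try2 must hold at every position from 0 onward. It fails at position 1, so G (wait1 → X X try2) is false.
Positions where wait1 holds: 1, 3, 4, 6, 7.
Check X X try2 at each: 1→fails, 3→ok, 4→fails, 6→ok, 7→fails.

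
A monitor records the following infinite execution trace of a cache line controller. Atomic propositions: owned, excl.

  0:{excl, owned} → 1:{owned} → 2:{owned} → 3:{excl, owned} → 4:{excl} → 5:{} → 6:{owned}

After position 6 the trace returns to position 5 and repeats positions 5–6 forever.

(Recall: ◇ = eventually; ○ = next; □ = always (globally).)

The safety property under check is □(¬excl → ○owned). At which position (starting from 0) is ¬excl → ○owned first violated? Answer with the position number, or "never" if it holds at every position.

Check ¬excl → ○owned at each position in order: 0 ✓, 1 ✓, 2 ✓, 3 ✓, 4 ✓, 5 ✓.
At position 6 the labels are {owned} and the next position 5 has {}, so ¬excl → ○owned is false there. This is the first violation.

6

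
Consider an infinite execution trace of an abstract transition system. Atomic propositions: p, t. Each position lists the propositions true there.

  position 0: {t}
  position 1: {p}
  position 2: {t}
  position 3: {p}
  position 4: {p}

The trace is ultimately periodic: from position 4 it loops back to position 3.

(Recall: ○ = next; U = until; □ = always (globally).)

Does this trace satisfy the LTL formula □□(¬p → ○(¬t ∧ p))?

Yes

□(¬p → ○(¬t ∧ p)) holds at every position 0..4, and those are all positions ever visited, so □□(¬p → ○(¬t ∧ p)) holds.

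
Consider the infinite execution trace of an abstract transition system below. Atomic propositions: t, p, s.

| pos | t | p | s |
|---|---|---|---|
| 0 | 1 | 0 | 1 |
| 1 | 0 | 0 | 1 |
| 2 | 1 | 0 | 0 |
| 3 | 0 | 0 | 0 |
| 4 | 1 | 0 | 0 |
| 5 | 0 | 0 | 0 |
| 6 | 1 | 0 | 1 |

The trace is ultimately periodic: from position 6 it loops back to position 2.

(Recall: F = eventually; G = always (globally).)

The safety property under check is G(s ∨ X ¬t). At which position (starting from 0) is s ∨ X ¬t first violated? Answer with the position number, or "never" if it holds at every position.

3

Check s ∨ X ¬t at each position in order: 0 ✓, 1 ✓, 2 ✓.
At position 3 the labels are {} and the next position 4 has {t}, so s ∨ X ¬t is false there. This is the first violation.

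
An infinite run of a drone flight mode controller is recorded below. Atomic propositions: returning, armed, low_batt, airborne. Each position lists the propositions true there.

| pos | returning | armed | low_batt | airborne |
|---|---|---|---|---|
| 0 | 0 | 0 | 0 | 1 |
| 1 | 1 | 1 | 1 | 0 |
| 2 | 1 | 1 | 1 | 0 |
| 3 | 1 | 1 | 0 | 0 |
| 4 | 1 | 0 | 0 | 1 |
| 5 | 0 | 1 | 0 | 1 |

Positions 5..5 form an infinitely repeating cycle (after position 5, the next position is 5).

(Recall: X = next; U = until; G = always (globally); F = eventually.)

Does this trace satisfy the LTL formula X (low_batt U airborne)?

Violated

The position after 0 is 1; low_batt U airborne is false there.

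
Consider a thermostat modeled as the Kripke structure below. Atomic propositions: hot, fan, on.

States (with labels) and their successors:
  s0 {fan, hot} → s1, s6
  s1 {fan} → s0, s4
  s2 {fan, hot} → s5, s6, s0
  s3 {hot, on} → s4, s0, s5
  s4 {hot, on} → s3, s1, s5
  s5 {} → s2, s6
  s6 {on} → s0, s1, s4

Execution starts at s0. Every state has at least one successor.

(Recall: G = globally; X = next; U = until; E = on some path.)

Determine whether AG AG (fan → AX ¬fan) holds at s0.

Does not hold

States satisfying AG (fan → AX ¬fan): ∅.
States satisfying AG AG (fan → AX ¬fan): ∅.
s0 is reachable from s0 and violates AG (fan → AX ¬fan), so AG fails at s0.
s0 ∉ Sat(AG AG (fan → AX ¬fan)).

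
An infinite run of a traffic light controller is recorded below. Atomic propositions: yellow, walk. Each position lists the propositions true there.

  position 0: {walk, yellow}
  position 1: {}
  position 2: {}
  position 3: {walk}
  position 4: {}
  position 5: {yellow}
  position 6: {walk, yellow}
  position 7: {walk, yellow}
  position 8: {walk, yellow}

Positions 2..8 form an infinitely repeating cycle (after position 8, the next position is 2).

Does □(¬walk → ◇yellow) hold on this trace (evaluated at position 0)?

Holds

¬walk → ◇yellow holds at every position 0..8, and those are all positions ever visited, so □(¬walk → ◇yellow) holds.
Positions where ¬walk holds: 1, 2, 4, 5.
Check ◇yellow at each: 1→ok, 2→ok, 4→ok, 5→ok.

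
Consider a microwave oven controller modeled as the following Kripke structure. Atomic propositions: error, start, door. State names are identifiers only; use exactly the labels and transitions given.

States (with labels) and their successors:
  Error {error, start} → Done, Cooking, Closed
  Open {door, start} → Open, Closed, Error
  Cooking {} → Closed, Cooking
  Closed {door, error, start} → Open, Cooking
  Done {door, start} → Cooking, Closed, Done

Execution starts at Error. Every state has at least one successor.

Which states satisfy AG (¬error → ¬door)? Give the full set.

States satisfying ¬error → ¬door: {Error, Cooking, Closed}.
States satisfying AG (¬error → ¬door): ∅.

none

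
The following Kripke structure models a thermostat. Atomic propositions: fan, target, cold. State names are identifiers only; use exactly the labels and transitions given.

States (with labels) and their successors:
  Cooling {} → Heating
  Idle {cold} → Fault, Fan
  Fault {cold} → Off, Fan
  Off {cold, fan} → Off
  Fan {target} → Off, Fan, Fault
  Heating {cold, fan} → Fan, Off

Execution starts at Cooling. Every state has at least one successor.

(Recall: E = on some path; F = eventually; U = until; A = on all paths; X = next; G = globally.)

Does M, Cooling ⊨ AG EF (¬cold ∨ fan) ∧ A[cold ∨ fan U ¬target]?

States satisfying EF (¬cold ∨ fan): {Cooling, Idle, Fault, Off, Fan, Heating}.
States satisfying AG EF (¬cold ∨ fan): {Cooling, Idle, Fault, Off, Fan, Heating}.
States satisfying cold ∨ fan: {Idle, Fault, Off, Heating}.
States satisfying ¬target: {Cooling, Idle, Fault, Off, Heating}.
States satisfying A[cold ∨ fan U ¬target]: {Cooling, Idle, Fault, Off, Heating}.
States satisfying AG EF (¬cold ∨ fan) ∧ A[cold ∨ fan U ¬target]: {Cooling, Idle, Fault, Off, Heating}.
Cooling ∈ Sat(AG EF (¬cold ∨ fan) ∧ A[cold ∨ fan U ¬target]).

Satisfied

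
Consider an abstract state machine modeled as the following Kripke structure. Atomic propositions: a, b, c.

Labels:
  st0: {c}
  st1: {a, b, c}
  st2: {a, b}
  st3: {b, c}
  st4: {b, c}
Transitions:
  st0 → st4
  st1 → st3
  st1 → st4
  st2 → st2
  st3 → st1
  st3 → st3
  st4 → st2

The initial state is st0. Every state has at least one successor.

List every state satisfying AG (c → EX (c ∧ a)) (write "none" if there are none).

{st2}

States satisfying c → EX (c ∧ a): {st2, st3}.
States satisfying AG (c → EX (c ∧ a)): {st2}.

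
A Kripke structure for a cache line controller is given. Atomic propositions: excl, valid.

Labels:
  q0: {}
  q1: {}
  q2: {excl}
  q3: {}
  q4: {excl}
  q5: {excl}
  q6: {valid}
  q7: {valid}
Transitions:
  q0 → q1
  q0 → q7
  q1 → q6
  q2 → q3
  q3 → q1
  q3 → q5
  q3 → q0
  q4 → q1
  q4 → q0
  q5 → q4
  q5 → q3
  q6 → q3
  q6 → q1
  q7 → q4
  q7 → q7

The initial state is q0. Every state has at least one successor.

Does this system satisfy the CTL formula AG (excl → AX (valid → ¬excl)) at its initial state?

States satisfying excl → AX (valid → ¬excl): {q0, q1, q2, q3, q4, q5, q6, q7}.
States satisfying AG (excl → AX (valid → ¬excl)): {q0, q1, q2, q3, q4, q5, q6, q7}.
Every state reachable from q0 satisfies excl → AX (valid → ¬excl).
q0 ∈ Sat(AG (excl → AX (valid → ¬excl))).

Holds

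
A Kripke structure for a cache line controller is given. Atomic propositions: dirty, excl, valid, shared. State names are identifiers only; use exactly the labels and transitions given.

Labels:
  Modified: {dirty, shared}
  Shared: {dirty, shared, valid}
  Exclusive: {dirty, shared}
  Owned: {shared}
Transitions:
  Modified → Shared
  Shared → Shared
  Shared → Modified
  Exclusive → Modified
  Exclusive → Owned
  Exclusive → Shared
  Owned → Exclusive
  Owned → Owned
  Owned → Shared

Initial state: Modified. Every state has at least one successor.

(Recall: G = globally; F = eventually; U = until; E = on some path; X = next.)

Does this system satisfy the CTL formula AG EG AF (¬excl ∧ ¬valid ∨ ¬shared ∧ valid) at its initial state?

States satisfying EG AF (¬excl ∧ ¬valid ∨ ¬shared ∧ valid): {Exclusive, Owned}.
States satisfying AG EG AF (¬excl ∧ ¬valid ∨ ¬shared ∧ valid): ∅.
Modified is reachable from Modified and violates EG AF (¬excl ∧ ¬valid ∨ ¬shared ∧ valid), so AG fails at Modified.
Modified ∉ Sat(AG EG AF (¬excl ∧ ¬valid ∨ ¬shared ∧ valid)).

No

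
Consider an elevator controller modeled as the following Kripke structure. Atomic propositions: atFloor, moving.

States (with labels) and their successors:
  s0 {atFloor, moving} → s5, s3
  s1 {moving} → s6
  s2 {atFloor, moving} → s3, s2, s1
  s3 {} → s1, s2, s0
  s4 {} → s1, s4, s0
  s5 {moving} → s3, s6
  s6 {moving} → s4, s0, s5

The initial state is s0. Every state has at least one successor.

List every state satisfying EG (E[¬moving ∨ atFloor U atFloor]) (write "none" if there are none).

States satisfying E[¬moving ∨ atFloor U atFloor]: {s0, s2, s3, s4}.
States satisfying EG (E[¬moving ∨ atFloor U atFloor]): {s0, s2, s3, s4}.

{s0, s2, s3, s4}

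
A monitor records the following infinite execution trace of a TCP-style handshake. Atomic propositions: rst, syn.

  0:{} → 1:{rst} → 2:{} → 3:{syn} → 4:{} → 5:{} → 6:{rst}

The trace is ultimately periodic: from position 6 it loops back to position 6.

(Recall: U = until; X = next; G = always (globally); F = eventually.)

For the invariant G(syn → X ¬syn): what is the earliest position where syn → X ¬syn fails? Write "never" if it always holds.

never

syn → X ¬syn holds at every position 0..6, and those are all the positions the trace ever visits, so the invariant G(syn → X ¬syn) is never violated.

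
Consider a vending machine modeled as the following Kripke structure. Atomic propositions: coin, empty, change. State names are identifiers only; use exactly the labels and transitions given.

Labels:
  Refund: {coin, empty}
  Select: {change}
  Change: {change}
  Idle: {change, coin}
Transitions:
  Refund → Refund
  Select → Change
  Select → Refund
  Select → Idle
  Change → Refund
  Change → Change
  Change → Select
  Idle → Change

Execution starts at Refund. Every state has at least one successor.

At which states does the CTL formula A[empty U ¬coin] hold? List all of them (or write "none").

States satisfying empty: {Refund}.
States satisfying ¬coin: {Select, Change}.
States satisfying A[empty U ¬coin]: {Select, Change}.

{Select, Change}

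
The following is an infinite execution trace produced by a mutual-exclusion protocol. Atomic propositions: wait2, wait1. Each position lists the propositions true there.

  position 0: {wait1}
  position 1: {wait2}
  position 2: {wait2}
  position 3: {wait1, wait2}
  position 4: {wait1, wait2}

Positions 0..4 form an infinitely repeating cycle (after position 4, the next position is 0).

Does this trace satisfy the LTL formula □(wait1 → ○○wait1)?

Violated

wait1 → ○○wait1 must hold at every position from 0 onward. It fails at position 0, so □(wait1 → ○○wait1) is false.
Positions where wait1 holds: 0, 3, 4.
Check ○○wait1 at each: 0→fails, 3→ok, 4→fails.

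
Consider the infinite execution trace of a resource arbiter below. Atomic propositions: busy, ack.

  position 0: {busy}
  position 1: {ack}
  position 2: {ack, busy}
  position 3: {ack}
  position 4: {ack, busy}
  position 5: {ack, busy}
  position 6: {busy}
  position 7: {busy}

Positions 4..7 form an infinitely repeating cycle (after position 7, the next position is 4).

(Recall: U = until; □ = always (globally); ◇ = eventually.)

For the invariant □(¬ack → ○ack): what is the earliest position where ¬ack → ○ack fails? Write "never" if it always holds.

Check ¬ack → ○ack at each position in order: 0 ✓, 1 ✓, 2 ✓, 3 ✓, 4 ✓, 5 ✓.
At position 6 the labels are {busy} and the next position 7 has {busy}, so ¬ack → ○ack is false there. This is the first violation.

6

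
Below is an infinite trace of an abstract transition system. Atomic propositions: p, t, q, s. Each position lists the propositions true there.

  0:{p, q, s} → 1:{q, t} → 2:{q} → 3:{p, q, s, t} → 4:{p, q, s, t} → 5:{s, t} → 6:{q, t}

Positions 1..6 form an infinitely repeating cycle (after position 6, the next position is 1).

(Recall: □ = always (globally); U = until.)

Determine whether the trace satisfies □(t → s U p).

Does not hold

t → s U p must hold at every position from 0 onward. It fails at position 1, so □(t → s U p) is false.
Positions where t holds: 1, 3, 4, 5, 6.
Check s U p at each: 1→fails, 3→ok, 4→ok, 5→fails, 6→fails.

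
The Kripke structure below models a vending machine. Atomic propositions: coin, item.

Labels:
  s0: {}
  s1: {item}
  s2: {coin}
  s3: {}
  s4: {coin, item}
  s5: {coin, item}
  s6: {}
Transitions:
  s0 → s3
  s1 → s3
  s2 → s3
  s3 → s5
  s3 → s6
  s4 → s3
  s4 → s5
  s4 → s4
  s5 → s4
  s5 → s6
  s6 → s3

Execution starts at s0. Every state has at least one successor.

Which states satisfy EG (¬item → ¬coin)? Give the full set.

{s0, s1, s3, s4, s5, s6}

States satisfying ¬item → ¬coin: {s0, s1, s3, s4, s5, s6}.
States satisfying EG (¬item → ¬coin): {s0, s1, s3, s4, s5, s6}.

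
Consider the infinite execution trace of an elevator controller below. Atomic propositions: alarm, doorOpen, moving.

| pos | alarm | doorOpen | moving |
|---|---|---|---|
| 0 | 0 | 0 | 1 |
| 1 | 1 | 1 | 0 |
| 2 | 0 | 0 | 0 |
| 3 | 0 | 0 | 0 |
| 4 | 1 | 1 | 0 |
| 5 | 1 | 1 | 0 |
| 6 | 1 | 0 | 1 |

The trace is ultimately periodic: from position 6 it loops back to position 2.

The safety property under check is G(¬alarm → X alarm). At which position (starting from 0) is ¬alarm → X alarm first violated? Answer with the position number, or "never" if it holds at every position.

Check ¬alarm → X alarm at each position in order: 0 ✓, 1 ✓.
At position 2 the labels are {} and the next position 3 has {}, so ¬alarm → X alarm is false there. This is the first violation.

2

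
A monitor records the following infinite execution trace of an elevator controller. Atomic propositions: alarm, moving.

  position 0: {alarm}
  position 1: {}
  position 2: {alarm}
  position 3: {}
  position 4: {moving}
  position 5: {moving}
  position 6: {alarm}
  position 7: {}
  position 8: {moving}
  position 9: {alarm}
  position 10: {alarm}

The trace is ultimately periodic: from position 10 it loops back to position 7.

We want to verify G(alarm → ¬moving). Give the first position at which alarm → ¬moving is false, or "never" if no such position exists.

alarm → ¬moving holds at every position 0..10, and those are all the positions the trace ever visits, so the invariant G(alarm → ¬moving) is never violated.

never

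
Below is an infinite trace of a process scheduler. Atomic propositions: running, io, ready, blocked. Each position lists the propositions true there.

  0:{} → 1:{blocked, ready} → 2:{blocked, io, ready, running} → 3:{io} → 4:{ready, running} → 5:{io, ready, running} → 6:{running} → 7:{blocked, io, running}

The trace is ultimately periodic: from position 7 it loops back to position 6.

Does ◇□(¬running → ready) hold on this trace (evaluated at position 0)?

□(¬running → ready) holds at position 4, which is reachable from 0, so ◇□(¬running → ready) holds.

Yes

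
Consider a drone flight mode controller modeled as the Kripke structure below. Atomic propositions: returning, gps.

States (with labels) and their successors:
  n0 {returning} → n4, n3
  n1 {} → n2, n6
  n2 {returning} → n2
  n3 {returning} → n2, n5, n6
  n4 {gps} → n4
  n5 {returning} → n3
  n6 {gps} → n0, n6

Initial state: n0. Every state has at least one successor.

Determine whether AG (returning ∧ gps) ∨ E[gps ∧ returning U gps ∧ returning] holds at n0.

No

States satisfying returning ∧ gps: ∅.
States satisfying AG (returning ∧ gps): ∅.
States satisfying gps ∧ returning: ∅.
States satisfying E[gps ∧ returning U gps ∧ returning]: ∅.
States satisfying AG (returning ∧ gps) ∨ E[gps ∧ returning U gps ∧ returning]: ∅.
n0 ∉ Sat(AG (returning ∧ gps) ∨ E[gps ∧ returning U gps ∧ returning]).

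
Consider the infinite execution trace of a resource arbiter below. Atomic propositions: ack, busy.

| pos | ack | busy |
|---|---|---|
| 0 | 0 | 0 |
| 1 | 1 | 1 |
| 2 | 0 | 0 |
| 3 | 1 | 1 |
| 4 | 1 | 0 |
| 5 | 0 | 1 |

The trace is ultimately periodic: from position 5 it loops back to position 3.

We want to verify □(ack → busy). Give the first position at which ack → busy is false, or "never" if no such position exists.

Check ack → busy at each position in order: 0 ✓, 1 ✓, 2 ✓, 3 ✓.
At position 4 the labels are {ack}, so ack → busy is false there. This is the first violation.

4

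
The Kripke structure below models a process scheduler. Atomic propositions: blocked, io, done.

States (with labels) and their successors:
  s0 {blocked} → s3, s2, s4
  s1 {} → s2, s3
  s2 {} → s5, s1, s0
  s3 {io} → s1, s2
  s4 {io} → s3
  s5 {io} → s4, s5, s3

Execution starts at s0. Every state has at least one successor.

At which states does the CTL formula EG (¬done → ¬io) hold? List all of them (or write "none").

States satisfying ¬done → ¬io: {s0, s1, s2}.
States satisfying EG (¬done → ¬io): {s0, s1, s2}.

{s0, s1, s2}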